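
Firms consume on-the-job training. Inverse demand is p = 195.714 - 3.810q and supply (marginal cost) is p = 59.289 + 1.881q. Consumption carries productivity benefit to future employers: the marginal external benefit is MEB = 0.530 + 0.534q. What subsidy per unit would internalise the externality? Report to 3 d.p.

Social marginal benefit = demand + MEB = 196.244 - 3.276q.
Set SMB = MC: 196.244 - 3.276q = 59.289 + 1.881q → q* = 26.5571.
The Pigouvian subsidy equals MEB at q*: 0.530 + 0.534×26.5571 = 14.7115.

subsidy = 14.711 per unit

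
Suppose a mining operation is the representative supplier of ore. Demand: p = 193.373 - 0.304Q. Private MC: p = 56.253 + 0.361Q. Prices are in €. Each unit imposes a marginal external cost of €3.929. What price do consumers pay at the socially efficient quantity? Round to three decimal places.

Social marginal cost = private MC + MEC = 60.182 + 0.361Q.
Set SMC = demand: 60.182 + 0.361Q = 193.373 - 0.304Q → Q* = 200.2872.
Consumer price on the demand curve at Q*: 193.373 − 0.304×200.2872 = 132.4857.

P = €132.486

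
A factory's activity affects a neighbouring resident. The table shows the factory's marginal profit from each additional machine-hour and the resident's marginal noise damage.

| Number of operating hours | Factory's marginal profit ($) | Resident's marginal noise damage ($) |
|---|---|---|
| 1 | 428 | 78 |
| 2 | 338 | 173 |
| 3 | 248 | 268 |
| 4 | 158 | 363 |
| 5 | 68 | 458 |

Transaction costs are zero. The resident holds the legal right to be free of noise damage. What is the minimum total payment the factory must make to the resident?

Efficient level: marginal profit ≥ marginal noise damage through level 2, so k* = 2.
With the resident holding the right, the factory must at least compensate total damage at k*: 78 + 173 = 251.

$251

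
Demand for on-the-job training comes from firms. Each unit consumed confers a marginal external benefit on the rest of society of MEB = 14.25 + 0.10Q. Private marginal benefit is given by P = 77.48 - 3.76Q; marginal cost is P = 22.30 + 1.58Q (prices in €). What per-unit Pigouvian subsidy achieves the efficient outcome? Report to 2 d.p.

Social marginal benefit = demand + MEB = 91.73 - 3.66Q.
Set SMB = MC: 91.73 - 3.66Q = 22.30 + 1.58Q → Q* = 13.2500.
The Pigouvian subsidy equals MEB at Q*: 14.25 + 0.10×13.2500 = 15.5750.

subsidy = €15.58 per unit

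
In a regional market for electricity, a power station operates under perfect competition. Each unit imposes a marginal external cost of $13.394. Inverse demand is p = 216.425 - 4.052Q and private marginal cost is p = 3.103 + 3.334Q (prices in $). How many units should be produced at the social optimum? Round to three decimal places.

Social marginal cost = private MC + MEC = 16.497 + 3.334Q.
Set SMC = demand: 16.497 + 3.334Q = 216.425 - 4.052Q → Q* = 27.0685.

Q* = 27.069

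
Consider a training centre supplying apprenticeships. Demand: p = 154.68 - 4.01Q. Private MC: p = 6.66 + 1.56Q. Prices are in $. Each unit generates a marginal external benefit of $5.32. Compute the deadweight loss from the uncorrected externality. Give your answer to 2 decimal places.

DWL = $2.54

Market equilibrium (private): 6.66 + 1.56Q = 154.68 - 4.01Q → Q_m = 26.5745.
Social marginal cost = private MC − MEB = 1.34 + 1.56Q.
Set SMC = demand: 1.34 + 1.56Q = 154.68 - 4.01Q → Q* = 27.5296.
The loss is the area between SMC and demand from Q* to Q_m; with linear curves that's a triangle of height MEB(Q_m).
DWL = ½ × 0.9551 × 5.3200 = 2.5406.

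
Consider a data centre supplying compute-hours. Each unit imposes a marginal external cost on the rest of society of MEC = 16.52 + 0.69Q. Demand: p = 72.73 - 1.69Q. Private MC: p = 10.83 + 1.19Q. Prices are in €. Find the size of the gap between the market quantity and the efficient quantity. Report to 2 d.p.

8.78 units

Market equilibrium (private): 10.83 + 1.19Q = 72.73 - 1.69Q → Q_m = 21.4931.
Social marginal cost = private MC + MEC = 27.35 + 1.88Q.
Set SMC = demand: 27.35 + 1.88Q = 72.73 - 1.69Q → Q* = 12.7115.
Gap = |21.4931 − 12.7115| = 8.7816.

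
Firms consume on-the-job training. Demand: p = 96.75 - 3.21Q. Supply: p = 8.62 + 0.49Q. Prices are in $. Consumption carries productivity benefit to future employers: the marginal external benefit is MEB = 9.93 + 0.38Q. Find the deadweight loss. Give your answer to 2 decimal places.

Market equilibrium (private): 8.62 + 0.49Q = 96.75 - 3.21Q → Q_m = 23.8189.
Social marginal benefit = demand + MEB = 106.68 - 2.83Q.
Set SMB = MC: 106.68 - 2.83Q = 8.62 + 0.49Q → Q* = 29.5361.
Between Q* and Q_m the wedge SMB − MC runs linearly from 0 to MEB(Q_m), so the loss is a triangle.
DWL = ½ × 5.7172 × 18.9812 = 54.2597.

DWL = $54.26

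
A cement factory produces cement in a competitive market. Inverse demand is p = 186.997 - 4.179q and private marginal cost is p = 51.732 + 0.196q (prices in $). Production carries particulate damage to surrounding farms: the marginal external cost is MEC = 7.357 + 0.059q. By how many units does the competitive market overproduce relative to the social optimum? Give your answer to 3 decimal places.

Market equilibrium (private): 51.732 + 0.196q = 186.997 - 4.179q → q_m = 30.9177.
Social marginal cost = private MC + MEC = 59.089 + 0.255q.
Set SMC = demand: 59.089 + 0.255q = 186.997 - 4.179q → q* = 28.8471.
Gap = |30.9177 − 28.8471| = 2.0706.

2.071 units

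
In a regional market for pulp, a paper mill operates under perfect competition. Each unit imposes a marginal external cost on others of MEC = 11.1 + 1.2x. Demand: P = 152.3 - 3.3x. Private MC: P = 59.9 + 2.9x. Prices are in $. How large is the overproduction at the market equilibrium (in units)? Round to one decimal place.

Market equilibrium (private): 59.9 + 2.9x = 152.3 - 3.3x → x_m = 14.9032.
Social marginal cost = private MC + MEC = 71.0 + 4.1x.
Set SMC = demand: 71.0 + 4.1x = 152.3 - 3.3x → x* = 10.9865.
Gap = |14.9032 − 10.9865| = 3.9167.

3.9 units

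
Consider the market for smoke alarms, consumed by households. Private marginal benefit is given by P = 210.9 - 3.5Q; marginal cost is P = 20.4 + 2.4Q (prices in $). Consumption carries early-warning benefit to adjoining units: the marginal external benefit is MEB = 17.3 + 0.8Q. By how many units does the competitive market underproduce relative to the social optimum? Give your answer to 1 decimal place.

8.5 units

Market equilibrium (private): 20.4 + 2.4Q = 210.9 - 3.5Q → Q_m = 32.2881.
Social marginal benefit = demand + MEB = 228.2 - 2.7Q.
Set SMB = MC: 228.2 - 2.7Q = 20.4 + 2.4Q → Q* = 40.7451.
Gap = |32.2881 − 40.7451| = 8.4570.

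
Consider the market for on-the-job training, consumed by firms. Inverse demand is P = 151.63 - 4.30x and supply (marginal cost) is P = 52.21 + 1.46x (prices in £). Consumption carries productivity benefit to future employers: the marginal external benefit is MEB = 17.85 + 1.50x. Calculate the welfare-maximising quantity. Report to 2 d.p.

Social marginal benefit = demand + MEB = 169.48 - 2.80x.
Set SMB = MC: 169.48 - 2.80x = 52.21 + 1.46x → x* = 27.5282.

x* = 27.53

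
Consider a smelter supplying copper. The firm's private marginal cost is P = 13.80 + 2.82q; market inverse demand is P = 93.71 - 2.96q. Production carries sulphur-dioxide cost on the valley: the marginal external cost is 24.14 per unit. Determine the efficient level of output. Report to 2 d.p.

Social marginal cost = private MC + MEC = 37.94 + 2.82q.
Set SMC = demand: 37.94 + 2.82q = 93.71 - 2.96q → q* = 9.6488.

q* = 9.65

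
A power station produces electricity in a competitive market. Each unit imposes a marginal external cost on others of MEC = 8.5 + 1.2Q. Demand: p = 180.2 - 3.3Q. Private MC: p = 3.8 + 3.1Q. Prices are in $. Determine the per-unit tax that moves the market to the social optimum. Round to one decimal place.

tax = $35.0 per unit

Social marginal cost = private MC + MEC = 12.3 + 4.3Q.
Set SMC = demand: 12.3 + 4.3Q = 180.2 - 3.3Q → Q* = 22.0921.
The Pigouvian tax equals MEC at Q*: 8.5 + 1.2×22.0921 = 35.0105.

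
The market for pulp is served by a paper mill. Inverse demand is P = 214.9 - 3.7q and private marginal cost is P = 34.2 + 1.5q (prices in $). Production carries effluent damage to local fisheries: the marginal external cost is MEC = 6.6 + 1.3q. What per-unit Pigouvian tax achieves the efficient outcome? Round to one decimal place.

tax = $41.4 per unit

Social marginal cost = private MC + MEC = 40.8 + 2.8q.
Set SMC = demand: 40.8 + 2.8q = 214.9 - 3.7q → q* = 26.7846.
The Pigouvian tax equals MEC at q*: 6.6 + 1.3×26.7846 = 41.4200.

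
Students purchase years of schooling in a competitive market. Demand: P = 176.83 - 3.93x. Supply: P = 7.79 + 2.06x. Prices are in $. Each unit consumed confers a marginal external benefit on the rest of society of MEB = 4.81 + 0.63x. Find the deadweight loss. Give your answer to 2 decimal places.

Market equilibrium (private): 7.79 + 2.06x = 176.83 - 3.93x → x_m = 28.2204.
Social marginal benefit = demand + MEB = 181.64 - 3.30x.
Set SMB = MC: 181.64 - 3.30x = 7.79 + 2.06x → x* = 32.4347.
The welfare-loss triangle has base |x_m − x*| and height MEB(x_m) (the vertical gap between SMB and MC is zero at x* and MEB at x_m).
DWL = ½ × 4.2143 × 22.5888 = 47.5980.

DWL = $47.60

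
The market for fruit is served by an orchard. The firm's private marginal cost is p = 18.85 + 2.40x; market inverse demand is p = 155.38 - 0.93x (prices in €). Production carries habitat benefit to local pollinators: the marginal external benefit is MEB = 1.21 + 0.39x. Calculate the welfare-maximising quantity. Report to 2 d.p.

Social marginal cost = private MC − MEB = 17.64 + 2.01x.
Set SMC = demand: 17.64 + 2.01x = 155.38 - 0.93x → x* = 46.8503.

x* = 46.85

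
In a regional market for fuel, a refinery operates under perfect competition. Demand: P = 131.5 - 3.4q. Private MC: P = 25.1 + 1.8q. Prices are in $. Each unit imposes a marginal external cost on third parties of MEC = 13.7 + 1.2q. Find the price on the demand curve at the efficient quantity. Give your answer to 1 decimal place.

Social marginal cost = private MC + MEC = 38.8 + 3.0q.
Set SMC = demand: 38.8 + 3.0q = 131.5 - 3.4q → q* = 14.4844.
Consumer price on the demand curve at q*: 131.5 − 3.4×14.4844 = 82.2530.

P = $82.3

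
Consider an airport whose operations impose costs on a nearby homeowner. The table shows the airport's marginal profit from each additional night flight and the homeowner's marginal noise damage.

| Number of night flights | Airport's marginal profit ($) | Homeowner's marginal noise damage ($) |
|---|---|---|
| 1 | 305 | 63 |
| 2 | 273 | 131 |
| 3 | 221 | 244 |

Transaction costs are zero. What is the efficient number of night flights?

Bargaining reaches the level where marginal profit last exceeds marginal noise damage.
That holds through level 2 (273 ≥ 131) but not at 3 (221 < 244).

2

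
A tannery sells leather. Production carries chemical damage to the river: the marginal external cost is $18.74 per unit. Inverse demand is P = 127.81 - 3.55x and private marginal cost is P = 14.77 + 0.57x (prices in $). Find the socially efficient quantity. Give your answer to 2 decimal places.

x* = 22.89

Social marginal cost = private MC + MEC = 33.51 + 0.57x.
Set SMC = demand: 33.51 + 0.57x = 127.81 - 3.55x → x* = 22.8883.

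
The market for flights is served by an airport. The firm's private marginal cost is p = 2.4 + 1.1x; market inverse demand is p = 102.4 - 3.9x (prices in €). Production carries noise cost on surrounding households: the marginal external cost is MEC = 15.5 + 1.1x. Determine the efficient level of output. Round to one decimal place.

Social marginal cost = private MC + MEC = 17.9 + 2.2x.
Set SMC = demand: 17.9 + 2.2x = 102.4 - 3.9x → x* = 13.8525.

x* = 13.9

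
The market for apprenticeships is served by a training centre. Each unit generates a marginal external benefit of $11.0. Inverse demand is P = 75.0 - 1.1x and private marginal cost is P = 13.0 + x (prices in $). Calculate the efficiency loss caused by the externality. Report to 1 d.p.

DWL = $28.8

Market equilibrium (private): 13.0 + x = 75.0 - 1.1x → x_m = 29.5238.
Social marginal cost = private MC − MEB = 2.0 + x.
Set SMC = demand: 2.0 + x = 75.0 - 1.1x → x* = 34.7619.
Between x* and x_m the wedge demand − SMC runs linearly from 0 to MEB(x_m), so the loss is a triangle.
DWL = ½ × 5.2381 × 11.0000 = 28.8096.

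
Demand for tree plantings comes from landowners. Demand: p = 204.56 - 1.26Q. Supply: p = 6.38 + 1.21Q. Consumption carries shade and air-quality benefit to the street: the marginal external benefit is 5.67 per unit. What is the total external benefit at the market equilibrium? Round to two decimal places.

Market equilibrium (private): 6.38 + 1.21Q = 204.56 - 1.26Q → Q_m = 80.2348.
Total external benefit = MEB × Q_m = 5.67 × 80.2348 = 454.9313.

454.93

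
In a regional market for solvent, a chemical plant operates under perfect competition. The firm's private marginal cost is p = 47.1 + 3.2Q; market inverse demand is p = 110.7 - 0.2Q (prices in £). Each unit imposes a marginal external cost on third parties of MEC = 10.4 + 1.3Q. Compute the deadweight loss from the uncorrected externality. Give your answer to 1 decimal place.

DWL = £128.2

Market equilibrium (private): 47.1 + 3.2Q = 110.7 - 0.2Q → Q_m = 18.7059.
Social marginal cost = private MC + MEC = 57.5 + 4.5Q.
Set SMC = demand: 57.5 + 4.5Q = 110.7 - 0.2Q → Q* = 11.3191.
The welfare-loss triangle has base |Q_m − Q*| and height MEC(Q_m) (the vertical gap between SMC and demand is zero at Q* and MEC at Q_m).
DWL = ½ × 7.3868 × 34.7176 = 128.2260.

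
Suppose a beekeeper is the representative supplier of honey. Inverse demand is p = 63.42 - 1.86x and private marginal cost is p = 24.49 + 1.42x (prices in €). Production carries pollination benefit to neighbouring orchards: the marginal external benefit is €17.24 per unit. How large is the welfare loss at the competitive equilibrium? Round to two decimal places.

Market equilibrium (private): 24.49 + 1.42x = 63.42 - 1.86x → x_m = 11.8689.
Social marginal cost = private MC − MEB = 7.25 + 1.42x.
Set SMC = demand: 7.25 + 1.42x = 63.42 - 1.86x → x* = 17.1250.
The loss is the area between SMC and demand from x* to x_m; with linear curves that's a triangle of height MEB(x_m).
DWL = ½ × 5.2561 × 17.2400 = 45.3076.

DWL = €45.31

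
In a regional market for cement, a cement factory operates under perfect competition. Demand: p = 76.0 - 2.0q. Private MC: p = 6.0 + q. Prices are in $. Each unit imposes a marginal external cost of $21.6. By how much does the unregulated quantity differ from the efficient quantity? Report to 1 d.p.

7.2 units

Market equilibrium (private): 6.0 + q = 76.0 - 2.0q → q_m = 23.3333.
Social marginal cost = private MC + MEC = 27.6 + q.
Set SMC = demand: 27.6 + q = 76.0 - 2.0q → q* = 16.1333.
Gap = |23.3333 − 16.1333| = 7.2000.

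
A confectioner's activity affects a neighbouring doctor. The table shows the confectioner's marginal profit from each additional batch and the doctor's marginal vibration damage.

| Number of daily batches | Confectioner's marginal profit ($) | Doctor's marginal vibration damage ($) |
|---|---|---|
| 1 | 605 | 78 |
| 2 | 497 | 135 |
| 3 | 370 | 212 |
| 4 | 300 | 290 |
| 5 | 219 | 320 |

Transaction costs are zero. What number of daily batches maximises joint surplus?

Bargaining reaches the level where marginal profit last exceeds marginal vibration damage.
That holds through level 4 (300 ≥ 290) but not at 5 (219 < 320).

4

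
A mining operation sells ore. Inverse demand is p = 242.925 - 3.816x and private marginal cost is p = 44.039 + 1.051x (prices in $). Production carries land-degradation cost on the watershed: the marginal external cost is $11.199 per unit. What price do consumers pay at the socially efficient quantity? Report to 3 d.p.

P = $95.768

Social marginal cost = private MC + MEC = 55.238 + 1.051x.
Set SMC = demand: 55.238 + 1.051x = 242.925 - 3.816x → x* = 38.5632.
Consumer price on the demand curve at x*: 242.925 − 3.816×38.5632 = 95.7678.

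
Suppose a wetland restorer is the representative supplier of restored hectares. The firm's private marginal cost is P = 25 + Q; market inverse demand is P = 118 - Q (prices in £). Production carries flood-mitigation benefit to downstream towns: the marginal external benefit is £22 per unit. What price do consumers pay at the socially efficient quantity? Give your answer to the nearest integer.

P = £61

Social marginal cost = private MC − MEB = 3 + Q.
Set SMC = demand: 3 + Q = 118 - Q → Q* = 57.5000.
Consumer price on the demand curve at Q*: 118 − 1×57.5000 = 60.5000.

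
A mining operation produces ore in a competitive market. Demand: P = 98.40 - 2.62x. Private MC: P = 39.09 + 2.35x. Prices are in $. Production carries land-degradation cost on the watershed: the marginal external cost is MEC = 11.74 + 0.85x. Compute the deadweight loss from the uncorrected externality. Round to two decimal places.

Market equilibrium (private): 39.09 + 2.35x = 98.40 - 2.62x → x_m = 11.9336.
Social marginal cost = private MC + MEC = 50.83 + 3.20x.
Set SMC = demand: 50.83 + 3.20x = 98.40 - 2.62x → x* = 8.1735.
The loss is the area between SMC and demand from x* to x_m; with linear curves that's a triangle of height MEC(x_m).
DWL = ½ × 3.7601 × 21.8836 = 41.1423.

DWL = $41.14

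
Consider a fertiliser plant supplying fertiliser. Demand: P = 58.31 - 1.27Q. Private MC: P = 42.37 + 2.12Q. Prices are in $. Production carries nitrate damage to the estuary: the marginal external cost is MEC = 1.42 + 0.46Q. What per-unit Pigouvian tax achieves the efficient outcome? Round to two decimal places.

tax = $3.15 per unit

Social marginal cost = private MC + MEC = 43.79 + 2.58Q.
Set SMC = demand: 43.79 + 2.58Q = 58.31 - 1.27Q → Q* = 3.7714.
The Pigouvian tax equals MEC at Q*: 1.42 + 0.46×3.7714 = 3.1548.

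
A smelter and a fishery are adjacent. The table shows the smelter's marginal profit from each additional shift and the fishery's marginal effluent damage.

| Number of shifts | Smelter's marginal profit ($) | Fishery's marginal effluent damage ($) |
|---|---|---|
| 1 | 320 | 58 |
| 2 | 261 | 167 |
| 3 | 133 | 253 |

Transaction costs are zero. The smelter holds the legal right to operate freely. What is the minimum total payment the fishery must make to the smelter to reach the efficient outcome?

$133

Left alone the smelter would choose level 3 (marginal profit stays positive).
Efficient level: k* = 2 (marginal profit ≥ marginal effluent damage through 2).
The fishery must at least cover the smelter's forgone profit from cutting 3→2: 133 = 133.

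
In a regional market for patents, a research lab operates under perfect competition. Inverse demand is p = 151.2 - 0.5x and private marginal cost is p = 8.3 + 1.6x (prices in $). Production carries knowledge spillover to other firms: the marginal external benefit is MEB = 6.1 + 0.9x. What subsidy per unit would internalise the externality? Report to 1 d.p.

subsidy = $117.9 per unit

Social marginal cost = private MC − MEB = 2.2 + 0.7x.
Set SMC = demand: 2.2 + 0.7x = 151.2 - 0.5x → x* = 124.1667.
The Pigouvian subsidy equals MEB at x*: 6.1 + 0.9×124.1667 = 117.8500.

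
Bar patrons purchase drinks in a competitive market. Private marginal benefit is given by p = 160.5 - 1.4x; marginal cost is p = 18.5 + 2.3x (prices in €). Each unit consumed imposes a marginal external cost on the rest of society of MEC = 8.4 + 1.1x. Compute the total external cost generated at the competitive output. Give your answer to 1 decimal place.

Market equilibrium (private): 18.5 + 2.3x = 160.5 - 1.4x → x_m = 38.3784.
Total external cost = ∫₀^{x_m} (8.4 + 1.1x) dx = 8.4×38.3784 + ½×1.1×38.3784² = 1132.4744.

€1132.5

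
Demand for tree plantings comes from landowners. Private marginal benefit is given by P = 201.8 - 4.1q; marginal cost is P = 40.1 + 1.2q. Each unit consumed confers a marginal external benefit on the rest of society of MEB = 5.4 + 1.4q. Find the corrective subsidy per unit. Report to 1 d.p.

subsidy = 65.4 per unit

Social marginal benefit = demand + MEB = 207.2 - 2.7q.
Set SMB = MC: 207.2 - 2.7q = 40.1 + 1.2q → q* = 42.8462.
The Pigouvian subsidy equals MEB at q*: 5.4 + 1.4×42.8462 = 65.3847.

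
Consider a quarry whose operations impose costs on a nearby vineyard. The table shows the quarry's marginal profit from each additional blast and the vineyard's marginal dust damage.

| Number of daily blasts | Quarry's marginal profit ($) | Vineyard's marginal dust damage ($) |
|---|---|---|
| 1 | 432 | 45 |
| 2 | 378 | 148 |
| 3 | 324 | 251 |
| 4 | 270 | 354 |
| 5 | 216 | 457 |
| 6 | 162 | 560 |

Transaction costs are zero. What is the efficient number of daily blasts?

3

Bargaining reaches the level where marginal profit last exceeds marginal dust damage.
That holds through level 3 (324 ≥ 251) but not at 4 (270 < 354).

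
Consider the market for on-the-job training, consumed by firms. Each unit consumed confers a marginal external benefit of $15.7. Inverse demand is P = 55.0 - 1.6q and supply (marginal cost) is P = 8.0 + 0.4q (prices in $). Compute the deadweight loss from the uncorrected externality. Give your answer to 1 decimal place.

Market equilibrium (private): 8.0 + 0.4q = 55.0 - 1.6q → q_m = 23.5000.
Social marginal benefit = demand + MEB = 70.7 - 1.6q.
Set SMB = MC: 70.7 - 1.6q = 8.0 + 0.4q → q* = 31.3500.
The welfare-loss triangle has base |q_m − q*| and height MEB(q_m) (the vertical gap between SMB and MC is zero at q* and MEB at q_m).
DWL = ½ × 7.8500 × 15.7000 = 61.6225.

DWL = $61.6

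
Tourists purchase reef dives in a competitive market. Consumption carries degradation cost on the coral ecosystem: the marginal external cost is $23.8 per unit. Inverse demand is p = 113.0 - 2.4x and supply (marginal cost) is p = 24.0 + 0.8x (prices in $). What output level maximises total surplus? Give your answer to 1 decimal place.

x* = 20.4

Social marginal benefit = demand − MEC = 89.2 - 2.4x.
Set SMB = MC: 89.2 - 2.4x = 24.0 + 0.8x → x* = 20.3750.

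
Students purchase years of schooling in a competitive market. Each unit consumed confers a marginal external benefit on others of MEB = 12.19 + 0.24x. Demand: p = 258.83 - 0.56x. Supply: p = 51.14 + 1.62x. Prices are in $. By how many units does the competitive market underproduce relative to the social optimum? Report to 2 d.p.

Market equilibrium (private): 51.14 + 1.62x = 258.83 - 0.56x → x_m = 95.2706.
Social marginal benefit = demand + MEB = 271.02 - 0.32x.
Set SMB = MC: 271.02 - 0.32x = 51.14 + 1.62x → x* = 113.3402.
Gap = |95.2706 − 113.3402| = 18.0696.

18.07 units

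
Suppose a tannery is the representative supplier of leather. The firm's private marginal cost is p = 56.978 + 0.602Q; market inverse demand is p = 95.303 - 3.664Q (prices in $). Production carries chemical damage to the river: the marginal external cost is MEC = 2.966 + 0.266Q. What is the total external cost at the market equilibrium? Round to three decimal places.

$37.380

Market equilibrium (private): 56.978 + 0.602Q = 95.303 - 3.664Q → Q_m = 8.9838.
Total external cost = ∫₀^{Q_m} (2.966 + 0.266Q) dQ = 2.966×8.9838 + ½×0.266×8.9838² = 37.3802.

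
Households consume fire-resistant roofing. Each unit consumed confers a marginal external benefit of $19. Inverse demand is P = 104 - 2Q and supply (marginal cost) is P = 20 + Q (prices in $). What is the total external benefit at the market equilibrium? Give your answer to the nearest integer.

Market equilibrium (private): 20 + Q = 104 - 2Q → Q_m = 28.0000.
Total external benefit = MEB × Q_m = 19 × 28.0000 = 532.0000.

$532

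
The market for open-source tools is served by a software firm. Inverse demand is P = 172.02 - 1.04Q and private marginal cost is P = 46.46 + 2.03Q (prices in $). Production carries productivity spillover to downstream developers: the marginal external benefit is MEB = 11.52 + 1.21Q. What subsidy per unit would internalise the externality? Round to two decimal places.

Social marginal cost = private MC − MEB = 34.94 + 0.82Q.
Set SMC = demand: 34.94 + 0.82Q = 172.02 - 1.04Q → Q* = 73.6989.
The Pigouvian subsidy equals MEB at Q*: 11.52 + 1.21×73.6989 = 100.6957.

subsidy = $100.70 per unit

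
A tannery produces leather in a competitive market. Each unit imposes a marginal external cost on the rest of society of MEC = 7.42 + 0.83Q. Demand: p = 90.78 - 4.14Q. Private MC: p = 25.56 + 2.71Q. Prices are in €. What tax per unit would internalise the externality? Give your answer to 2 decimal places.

Social marginal cost = private MC + MEC = 32.98 + 3.54Q.
Set SMC = demand: 32.98 + 3.54Q = 90.78 - 4.14Q → Q* = 7.5260.
The Pigouvian tax equals MEC at Q*: 7.42 + 0.83×7.5260 = 13.6666.

tax = €13.67 per unit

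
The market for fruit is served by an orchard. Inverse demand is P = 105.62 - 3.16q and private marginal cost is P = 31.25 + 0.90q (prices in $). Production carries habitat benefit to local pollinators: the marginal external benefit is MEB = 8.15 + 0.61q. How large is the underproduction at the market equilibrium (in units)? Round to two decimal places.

Market equilibrium (private): 31.25 + 0.90q = 105.62 - 3.16q → q_m = 18.3177.
Social marginal cost = private MC − MEB = 23.10 + 0.29q.
Set SMC = demand: 23.10 + 0.29q = 105.62 - 3.16q → q* = 23.9188.
Gap = |18.3177 − 23.9188| = 5.6011.

5.60 units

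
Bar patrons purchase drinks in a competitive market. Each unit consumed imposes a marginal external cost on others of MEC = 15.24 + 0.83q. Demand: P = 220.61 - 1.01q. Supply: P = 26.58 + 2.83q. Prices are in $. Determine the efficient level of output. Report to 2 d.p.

q* = 38.28

Social marginal benefit = demand − MEC = 205.37 - 1.84q.
Set SMB = MC: 205.37 - 1.84q = 26.58 + 2.83q → q* = 38.2848.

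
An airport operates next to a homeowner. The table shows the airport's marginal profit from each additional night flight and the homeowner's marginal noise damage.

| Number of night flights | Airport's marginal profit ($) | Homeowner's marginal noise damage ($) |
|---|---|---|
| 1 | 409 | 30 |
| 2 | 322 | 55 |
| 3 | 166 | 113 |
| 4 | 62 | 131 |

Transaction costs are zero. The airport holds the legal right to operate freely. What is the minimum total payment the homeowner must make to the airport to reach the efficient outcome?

$62

Left alone the airport would choose level 4 (marginal profit stays positive).
Efficient level: k* = 3 (marginal profit ≥ marginal noise damage through 3).
The homeowner must at least cover the airport's forgone profit from cutting 4→3: 62 = 62.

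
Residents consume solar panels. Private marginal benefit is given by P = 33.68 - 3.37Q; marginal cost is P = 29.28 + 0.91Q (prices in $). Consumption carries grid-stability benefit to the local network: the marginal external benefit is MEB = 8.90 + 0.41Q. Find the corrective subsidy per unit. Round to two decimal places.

Social marginal benefit = demand + MEB = 42.58 - 2.96Q.
Set SMB = MC: 42.58 - 2.96Q = 29.28 + 0.91Q → Q* = 3.4367.
The Pigouvian subsidy equals MEB at Q*: 8.90 + 0.41×3.4367 = 10.3090.

subsidy = $10.31 per unit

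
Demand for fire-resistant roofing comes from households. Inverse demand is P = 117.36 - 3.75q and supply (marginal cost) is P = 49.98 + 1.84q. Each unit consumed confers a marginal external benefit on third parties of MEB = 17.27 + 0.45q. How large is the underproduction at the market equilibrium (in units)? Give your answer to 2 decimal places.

4.42 units

Market equilibrium (private): 49.98 + 1.84q = 117.36 - 3.75q → q_m = 12.0537.
Social marginal benefit = demand + MEB = 134.63 - 3.30q.
Set SMB = MC: 134.63 - 3.30q = 49.98 + 1.84q → q* = 16.4689.
Gap = |12.0537 − 16.4689| = 4.4152.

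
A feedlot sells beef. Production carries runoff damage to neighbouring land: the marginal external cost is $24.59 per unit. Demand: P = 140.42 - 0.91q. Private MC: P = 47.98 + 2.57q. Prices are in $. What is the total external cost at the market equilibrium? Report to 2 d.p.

$653.19

Market equilibrium (private): 47.98 + 2.57q = 140.42 - 0.91q → q_m = 26.5632.
Total external cost = MEC × q_m = 24.59 × 26.5632 = 653.1891.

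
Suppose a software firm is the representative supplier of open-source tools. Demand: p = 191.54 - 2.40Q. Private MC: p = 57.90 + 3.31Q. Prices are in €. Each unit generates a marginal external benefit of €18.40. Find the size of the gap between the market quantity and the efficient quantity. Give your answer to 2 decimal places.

Market equilibrium (private): 57.90 + 3.31Q = 191.54 - 2.40Q → Q_m = 23.4046.
Social marginal cost = private MC − MEB = 39.50 + 3.31Q.
Set SMC = demand: 39.50 + 3.31Q = 191.54 - 2.40Q → Q* = 26.6270.
Gap = |23.4046 − 26.6270| = 3.2224.

3.22 units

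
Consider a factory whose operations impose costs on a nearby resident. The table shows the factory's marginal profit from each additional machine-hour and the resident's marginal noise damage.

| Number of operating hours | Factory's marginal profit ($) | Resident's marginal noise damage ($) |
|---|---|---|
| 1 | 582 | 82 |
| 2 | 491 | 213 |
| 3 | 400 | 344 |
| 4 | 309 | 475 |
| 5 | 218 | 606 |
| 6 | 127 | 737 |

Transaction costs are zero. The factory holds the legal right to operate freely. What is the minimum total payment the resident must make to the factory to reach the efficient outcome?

Left alone the factory would choose level 6 (marginal profit stays positive).
Efficient level: k* = 3 (marginal profit ≥ marginal noise damage through 3).
The resident must at least cover the factory's forgone profit from cutting 6→3: 309 + 218 + 127 = 654.

$654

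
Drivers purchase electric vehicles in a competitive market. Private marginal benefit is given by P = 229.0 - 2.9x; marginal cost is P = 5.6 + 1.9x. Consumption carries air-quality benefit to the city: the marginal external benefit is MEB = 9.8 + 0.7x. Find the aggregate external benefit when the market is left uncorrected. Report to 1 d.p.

Market equilibrium (private): 5.6 + 1.9x = 229.0 - 2.9x → x_m = 46.5417.
Total external benefit = ∫₀^{x_m} (9.8 + 0.7x) dx = 9.8×46.5417 + ½×0.7×46.5417² = 1214.2541.

1214.3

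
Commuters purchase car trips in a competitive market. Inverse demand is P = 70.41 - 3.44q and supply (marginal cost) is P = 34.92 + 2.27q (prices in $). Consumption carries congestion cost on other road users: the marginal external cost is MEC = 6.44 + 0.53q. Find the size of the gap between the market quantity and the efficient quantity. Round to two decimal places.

Market equilibrium (private): 34.92 + 2.27q = 70.41 - 3.44q → q_m = 6.2154.
Social marginal benefit = demand − MEC = 63.97 - 3.97q.
Set SMB = MC: 63.97 - 3.97q = 34.92 + 2.27q → q* = 4.6554.
Gap = |6.2154 − 4.6554| = 1.5600.

1.56 units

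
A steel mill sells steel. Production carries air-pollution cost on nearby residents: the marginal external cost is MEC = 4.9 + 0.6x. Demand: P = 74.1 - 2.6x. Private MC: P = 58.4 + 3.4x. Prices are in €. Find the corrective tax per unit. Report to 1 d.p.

tax = €5.9 per unit

Social marginal cost = private MC + MEC = 63.3 + 4.0x.
Set SMC = demand: 63.3 + 4.0x = 74.1 - 2.6x → x* = 1.6364.
The Pigouvian tax equals MEC at x*: 4.9 + 0.6×1.6364 = 5.8818.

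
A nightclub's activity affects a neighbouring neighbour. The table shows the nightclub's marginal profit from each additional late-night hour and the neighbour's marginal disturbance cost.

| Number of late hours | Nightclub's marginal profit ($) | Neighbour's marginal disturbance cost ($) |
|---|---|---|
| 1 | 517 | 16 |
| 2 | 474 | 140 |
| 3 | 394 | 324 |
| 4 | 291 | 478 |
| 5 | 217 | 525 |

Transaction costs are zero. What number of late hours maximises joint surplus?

3

Bargaining reaches the level where marginal profit last exceeds marginal disturbance cost.
That holds through level 3 (394 ≥ 324) but not at 4 (291 < 478).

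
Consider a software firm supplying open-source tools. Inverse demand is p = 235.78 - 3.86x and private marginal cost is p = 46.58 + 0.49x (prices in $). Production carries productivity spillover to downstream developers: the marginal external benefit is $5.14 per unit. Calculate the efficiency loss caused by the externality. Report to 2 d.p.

Market equilibrium (private): 46.58 + 0.49x = 235.78 - 3.86x → x_m = 43.4943.
Social marginal cost = private MC − MEB = 41.44 + 0.49x.
Set SMC = demand: 41.44 + 0.49x = 235.78 - 3.86x → x* = 44.6759.
Height of the DWL triangle at x_m is demand(x_m) − SMC(x_m) = MEB(x_m) = 5.1400.
DWL = ½ × 1.1816 × 5.1400 = 3.0367.

DWL = $3.04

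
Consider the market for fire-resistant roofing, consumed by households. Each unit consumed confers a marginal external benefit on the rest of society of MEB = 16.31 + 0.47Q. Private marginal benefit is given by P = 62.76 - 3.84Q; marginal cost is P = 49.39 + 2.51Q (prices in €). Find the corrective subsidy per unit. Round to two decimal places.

subsidy = €18.68 per unit

Social marginal benefit = demand + MEB = 79.07 - 3.37Q.
Set SMB = MC: 79.07 - 3.37Q = 49.39 + 2.51Q → Q* = 5.0476.
The Pigouvian subsidy equals MEB at Q*: 16.31 + 0.47×5.0476 = 18.6824.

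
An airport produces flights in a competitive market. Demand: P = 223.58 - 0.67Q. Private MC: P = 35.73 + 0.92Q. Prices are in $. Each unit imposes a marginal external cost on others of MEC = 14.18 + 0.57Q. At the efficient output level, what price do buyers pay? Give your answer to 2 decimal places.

P = $169.71

Social marginal cost = private MC + MEC = 49.91 + 1.49Q.
Set SMC = demand: 49.91 + 1.49Q = 223.58 - 0.67Q → Q* = 80.4028.
Consumer price on the demand curve at Q*: 223.58 − 0.67×80.4028 = 169.7101.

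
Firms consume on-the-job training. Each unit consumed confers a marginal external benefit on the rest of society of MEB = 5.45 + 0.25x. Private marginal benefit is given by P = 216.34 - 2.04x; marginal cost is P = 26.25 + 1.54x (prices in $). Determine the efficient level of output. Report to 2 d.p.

Social marginal benefit = demand + MEB = 221.79 - 1.79x.
Set SMB = MC: 221.79 - 1.79x = 26.25 + 1.54x → x* = 58.7207.

x* = 58.72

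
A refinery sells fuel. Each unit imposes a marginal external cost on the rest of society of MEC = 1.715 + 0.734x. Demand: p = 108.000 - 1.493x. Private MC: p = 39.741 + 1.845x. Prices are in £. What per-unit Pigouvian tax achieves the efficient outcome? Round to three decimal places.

tax = £13.710 per unit

Social marginal cost = private MC + MEC = 41.456 + 2.579x.
Set SMC = demand: 41.456 + 2.579x = 108.000 - 1.493x → x* = 16.3418.
The Pigouvian tax equals MEC at x*: 1.715 + 0.734×16.3418 = 13.7099.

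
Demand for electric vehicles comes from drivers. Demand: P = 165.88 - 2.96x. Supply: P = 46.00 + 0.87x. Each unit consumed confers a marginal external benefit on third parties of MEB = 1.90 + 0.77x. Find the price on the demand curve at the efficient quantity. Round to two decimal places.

P = 48.08

Social marginal benefit = demand + MEB = 167.78 - 2.19x.
Set SMB = MC: 167.78 - 2.19x = 46.00 + 0.87x → x* = 39.7974.
Consumer price on the demand curve at x*: 165.88 − 2.96×39.7974 = 48.0797.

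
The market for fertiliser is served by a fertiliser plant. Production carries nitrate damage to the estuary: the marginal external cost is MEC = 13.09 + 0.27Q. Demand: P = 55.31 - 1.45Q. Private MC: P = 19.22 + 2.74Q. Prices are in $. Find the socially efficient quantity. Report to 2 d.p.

Q* = 5.16

Social marginal cost = private MC + MEC = 32.31 + 3.01Q.
Set SMC = demand: 32.31 + 3.01Q = 55.31 - 1.45Q → Q* = 5.1570.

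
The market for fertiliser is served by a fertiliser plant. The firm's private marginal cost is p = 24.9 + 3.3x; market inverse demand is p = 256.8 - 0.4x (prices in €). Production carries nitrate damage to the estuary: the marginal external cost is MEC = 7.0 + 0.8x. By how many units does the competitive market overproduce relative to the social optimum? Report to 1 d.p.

Market equilibrium (private): 24.9 + 3.3x = 256.8 - 0.4x → x_m = 62.6757.
Social marginal cost = private MC + MEC = 31.9 + 4.1x.
Set SMC = demand: 31.9 + 4.1x = 256.8 - 0.4x → x* = 49.9778.
Gap = |62.6757 − 49.9778| = 12.6979.

12.7 units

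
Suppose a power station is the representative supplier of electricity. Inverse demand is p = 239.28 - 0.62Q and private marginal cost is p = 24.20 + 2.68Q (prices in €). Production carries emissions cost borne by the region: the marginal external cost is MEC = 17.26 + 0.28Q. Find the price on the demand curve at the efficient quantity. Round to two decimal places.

P = €205.02

Social marginal cost = private MC + MEC = 41.46 + 2.96Q.
Set SMC = demand: 41.46 + 2.96Q = 239.28 - 0.62Q → Q* = 55.2570.
Consumer price on the demand curve at Q*: 239.28 − 0.62×55.2570 = 205.0207.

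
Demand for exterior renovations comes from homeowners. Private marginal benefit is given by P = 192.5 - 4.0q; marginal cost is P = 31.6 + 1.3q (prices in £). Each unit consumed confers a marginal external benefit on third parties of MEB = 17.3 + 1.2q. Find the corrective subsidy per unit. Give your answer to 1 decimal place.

subsidy = £69.5 per unit

Social marginal benefit = demand + MEB = 209.8 - 2.8q.
Set SMB = MC: 209.8 - 2.8q = 31.6 + 1.3q → q* = 43.4634.
The Pigouvian subsidy equals MEB at q*: 17.3 + 1.2×43.4634 = 69.4561.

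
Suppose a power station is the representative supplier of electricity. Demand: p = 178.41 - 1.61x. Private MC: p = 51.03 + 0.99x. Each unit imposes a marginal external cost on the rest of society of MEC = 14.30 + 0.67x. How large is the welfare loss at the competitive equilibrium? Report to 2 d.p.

Market equilibrium (private): 51.03 + 0.99x = 178.41 - 1.61x → x_m = 48.9923.
Social marginal cost = private MC + MEC = 65.33 + 1.66x.
Set SMC = demand: 65.33 + 1.66x = 178.41 - 1.61x → x* = 34.5810.
Height of the DWL triangle at x_m is SMC(x_m) − demand(x_m) = MEC(x_m) = 47.1248.
DWL = ½ × 14.4113 × 47.1248 = 339.5648.

DWL = 339.56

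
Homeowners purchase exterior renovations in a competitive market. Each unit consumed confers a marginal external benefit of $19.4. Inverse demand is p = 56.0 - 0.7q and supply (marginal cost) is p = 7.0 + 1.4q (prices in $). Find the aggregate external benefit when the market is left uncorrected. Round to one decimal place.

Market equilibrium (private): 7.0 + 1.4q = 56.0 - 0.7q → q_m = 23.3333.
Total external benefit = MEB × q_m = 19.4 × 23.3333 = 452.6660.

$452.7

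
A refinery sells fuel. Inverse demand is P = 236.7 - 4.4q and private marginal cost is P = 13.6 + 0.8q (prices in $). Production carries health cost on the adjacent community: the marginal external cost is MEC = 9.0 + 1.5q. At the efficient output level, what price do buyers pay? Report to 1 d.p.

Social marginal cost = private MC + MEC = 22.6 + 2.3q.
Set SMC = demand: 22.6 + 2.3q = 236.7 - 4.4q → q* = 31.9552.
Consumer price on the demand curve at q*: 236.7 − 4.4×31.9552 = 96.0971.

P = $96.1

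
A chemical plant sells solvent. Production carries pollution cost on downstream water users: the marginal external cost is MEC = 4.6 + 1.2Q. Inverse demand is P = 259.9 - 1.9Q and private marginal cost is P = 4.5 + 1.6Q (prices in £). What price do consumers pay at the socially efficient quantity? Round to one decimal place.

P = £158.5

Social marginal cost = private MC + MEC = 9.1 + 2.8Q.
Set SMC = demand: 9.1 + 2.8Q = 259.9 - 1.9Q → Q* = 53.3617.
Consumer price on the demand curve at Q*: 259.9 − 1.9×53.3617 = 158.5128.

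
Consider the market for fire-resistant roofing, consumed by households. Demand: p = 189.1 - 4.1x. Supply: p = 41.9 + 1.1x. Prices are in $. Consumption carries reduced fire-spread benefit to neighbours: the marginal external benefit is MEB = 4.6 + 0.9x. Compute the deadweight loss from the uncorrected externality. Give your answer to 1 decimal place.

DWL = $105.2

Market equilibrium (private): 41.9 + 1.1x = 189.1 - 4.1x → x_m = 28.3077.
Social marginal benefit = demand + MEB = 193.7 - 3.2x.
Set SMB = MC: 193.7 - 3.2x = 41.9 + 1.1x → x* = 35.3023.
The welfare-loss triangle has base |x_m − x*| and height MEB(x_m) (the vertical gap between SMB and MC is zero at x* and MEB at x_m).
DWL = ½ × 6.9946 × 30.0769 = 105.1879.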